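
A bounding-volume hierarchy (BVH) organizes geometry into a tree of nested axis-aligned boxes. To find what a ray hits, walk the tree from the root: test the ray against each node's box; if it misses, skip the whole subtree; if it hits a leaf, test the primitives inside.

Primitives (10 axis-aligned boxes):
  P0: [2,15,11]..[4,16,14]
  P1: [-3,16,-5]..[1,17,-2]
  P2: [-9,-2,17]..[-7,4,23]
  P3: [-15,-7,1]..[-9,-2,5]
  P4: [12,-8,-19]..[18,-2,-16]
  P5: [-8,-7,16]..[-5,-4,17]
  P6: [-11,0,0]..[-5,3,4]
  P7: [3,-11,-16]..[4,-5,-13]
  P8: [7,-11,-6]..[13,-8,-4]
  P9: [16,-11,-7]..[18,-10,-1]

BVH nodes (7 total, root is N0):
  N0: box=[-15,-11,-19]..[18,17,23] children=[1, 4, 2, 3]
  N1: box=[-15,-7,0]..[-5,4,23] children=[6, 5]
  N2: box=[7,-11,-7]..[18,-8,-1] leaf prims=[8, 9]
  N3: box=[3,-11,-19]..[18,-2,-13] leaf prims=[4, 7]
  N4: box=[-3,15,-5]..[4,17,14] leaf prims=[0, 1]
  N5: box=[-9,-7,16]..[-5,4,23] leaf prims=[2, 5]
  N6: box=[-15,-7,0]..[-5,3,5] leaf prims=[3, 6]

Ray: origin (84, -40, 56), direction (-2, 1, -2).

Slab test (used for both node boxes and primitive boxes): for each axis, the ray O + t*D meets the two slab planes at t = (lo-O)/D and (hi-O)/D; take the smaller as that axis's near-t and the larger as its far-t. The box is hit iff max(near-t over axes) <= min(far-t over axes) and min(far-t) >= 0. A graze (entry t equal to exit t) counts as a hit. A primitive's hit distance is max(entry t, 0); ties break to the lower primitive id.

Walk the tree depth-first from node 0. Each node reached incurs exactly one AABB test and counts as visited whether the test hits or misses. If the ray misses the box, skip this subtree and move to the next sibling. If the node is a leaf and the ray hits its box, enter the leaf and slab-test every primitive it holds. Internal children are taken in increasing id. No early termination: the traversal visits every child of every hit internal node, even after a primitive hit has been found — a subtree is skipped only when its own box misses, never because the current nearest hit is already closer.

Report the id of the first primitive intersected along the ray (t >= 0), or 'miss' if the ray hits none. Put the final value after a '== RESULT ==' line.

Walk:
N0 x:[33,99/2] y:[29,57] z:[33/2,75/2] -> hit [33,75/2], descend [1, 2, 3, 4]
  N1 x:[89/2,99/2] y:[33,44] z:[33/2,28] -> miss, prune
  N2 x:[33,77/2] y:[29,32] z:[57/2,63/2] -> miss, prune
  N3 x:[33,81/2] y:[29,38] z:[69/2,75/2] -> hit [69/2,75/2] leaf, test {P4@t=36, P7(miss)}
  N4 x:[40,87/2] y:[55,57] z:[21,61/2] -> miss, prune

Visited [0, 1, 2, 3, 4]. Tests: 5 box, 1 leaf. Nearest: P4.

== RESULT ==
4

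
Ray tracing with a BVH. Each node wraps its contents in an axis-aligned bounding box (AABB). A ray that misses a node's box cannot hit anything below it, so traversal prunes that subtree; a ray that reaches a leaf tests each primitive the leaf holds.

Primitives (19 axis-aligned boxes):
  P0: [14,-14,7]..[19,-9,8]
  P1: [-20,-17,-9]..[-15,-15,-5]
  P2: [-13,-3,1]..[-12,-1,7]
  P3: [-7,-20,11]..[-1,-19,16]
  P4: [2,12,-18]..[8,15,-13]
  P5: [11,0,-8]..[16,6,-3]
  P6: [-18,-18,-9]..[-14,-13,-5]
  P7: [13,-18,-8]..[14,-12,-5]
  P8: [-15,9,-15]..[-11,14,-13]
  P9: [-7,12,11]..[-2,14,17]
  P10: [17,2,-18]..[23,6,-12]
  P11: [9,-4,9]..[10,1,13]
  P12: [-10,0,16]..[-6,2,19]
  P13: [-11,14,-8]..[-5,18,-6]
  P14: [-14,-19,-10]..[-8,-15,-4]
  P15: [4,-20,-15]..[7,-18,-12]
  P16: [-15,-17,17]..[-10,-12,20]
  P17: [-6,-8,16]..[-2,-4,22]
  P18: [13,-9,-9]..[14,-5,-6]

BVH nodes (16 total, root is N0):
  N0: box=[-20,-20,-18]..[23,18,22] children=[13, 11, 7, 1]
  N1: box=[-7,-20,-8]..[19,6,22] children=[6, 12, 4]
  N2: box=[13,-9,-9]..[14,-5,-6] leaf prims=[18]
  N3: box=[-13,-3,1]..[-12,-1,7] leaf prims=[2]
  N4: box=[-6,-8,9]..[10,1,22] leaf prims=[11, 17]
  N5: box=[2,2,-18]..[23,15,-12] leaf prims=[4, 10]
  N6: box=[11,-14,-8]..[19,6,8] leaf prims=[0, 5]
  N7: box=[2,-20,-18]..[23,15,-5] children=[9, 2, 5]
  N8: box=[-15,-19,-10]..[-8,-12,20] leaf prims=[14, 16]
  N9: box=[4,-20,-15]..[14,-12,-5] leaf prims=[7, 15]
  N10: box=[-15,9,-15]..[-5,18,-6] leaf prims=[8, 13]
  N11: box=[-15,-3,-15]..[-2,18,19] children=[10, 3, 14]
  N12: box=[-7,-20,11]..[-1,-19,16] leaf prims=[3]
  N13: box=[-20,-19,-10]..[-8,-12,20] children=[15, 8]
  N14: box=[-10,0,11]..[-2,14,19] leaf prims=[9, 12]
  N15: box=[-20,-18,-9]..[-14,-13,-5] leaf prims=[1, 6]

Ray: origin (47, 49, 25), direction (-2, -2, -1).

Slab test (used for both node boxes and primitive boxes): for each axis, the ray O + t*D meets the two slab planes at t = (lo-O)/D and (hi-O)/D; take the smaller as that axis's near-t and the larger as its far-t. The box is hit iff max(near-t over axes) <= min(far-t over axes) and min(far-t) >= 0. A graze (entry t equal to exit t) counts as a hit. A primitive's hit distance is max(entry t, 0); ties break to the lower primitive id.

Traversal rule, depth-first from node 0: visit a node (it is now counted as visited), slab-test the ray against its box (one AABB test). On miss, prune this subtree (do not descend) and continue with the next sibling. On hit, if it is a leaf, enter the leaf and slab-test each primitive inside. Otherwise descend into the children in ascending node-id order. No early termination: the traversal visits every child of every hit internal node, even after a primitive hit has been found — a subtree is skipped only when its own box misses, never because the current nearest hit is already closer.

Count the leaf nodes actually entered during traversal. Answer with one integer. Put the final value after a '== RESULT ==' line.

Walk:
N0 x:[12,67/2] y:[31/2,69/2] z:[3,43] -> hit [31/2,67/2], descend [1, 7, 11, 13]
  N1 x:[14,27] y:[43/2,69/2] z:[3,33] -> hit [43/2,27], descend [4, 6, 12]
    N4 x:[37/2,53/2] y:[24,57/2] z:[3,16] -> miss, prune
    N6 x:[14,18] y:[43/2,63/2] z:[17,33] -> miss, prune
    N12 x:[24,27] y:[34,69/2] z:[9,14] -> miss, prune
  N7 x:[12,45/2] y:[17,69/2] z:[30,43] -> miss, prune
  N11 x:[49/2,31] y:[31/2,26] z:[6,40] -> hit [49/2,26], descend [3, 10, 14]
    N3 x:[59/2,30] y:[25,26] z:[18,24] -> miss, prune
    N10 x:[26,31] y:[31/2,20] z:[31,40] -> miss, prune
    N14 x:[49/2,57/2] y:[35/2,49/2] z:[6,14] -> miss, prune
  N13 x:[55/2,67/2] y:[61/2,34] z:[5,35] -> hit [61/2,67/2], descend [8, 15]
    N8 x:[55/2,31] y:[61/2,34] z:[5,35] -> hit [61/2,31] leaf, test {P14(miss), P16(miss)}
    N15 x:[61/2,67/2] y:[31,67/2] z:[30,34] -> hit [31,67/2] leaf, test {P1@t=32, P6@t=31}

13 AABB tests over nodes [0, 1, 4, 6, 12, 7, 11, 3, 10, 14, 13, 8, 15]; 2 leaves entered; closest P6.

== RESULT ==
2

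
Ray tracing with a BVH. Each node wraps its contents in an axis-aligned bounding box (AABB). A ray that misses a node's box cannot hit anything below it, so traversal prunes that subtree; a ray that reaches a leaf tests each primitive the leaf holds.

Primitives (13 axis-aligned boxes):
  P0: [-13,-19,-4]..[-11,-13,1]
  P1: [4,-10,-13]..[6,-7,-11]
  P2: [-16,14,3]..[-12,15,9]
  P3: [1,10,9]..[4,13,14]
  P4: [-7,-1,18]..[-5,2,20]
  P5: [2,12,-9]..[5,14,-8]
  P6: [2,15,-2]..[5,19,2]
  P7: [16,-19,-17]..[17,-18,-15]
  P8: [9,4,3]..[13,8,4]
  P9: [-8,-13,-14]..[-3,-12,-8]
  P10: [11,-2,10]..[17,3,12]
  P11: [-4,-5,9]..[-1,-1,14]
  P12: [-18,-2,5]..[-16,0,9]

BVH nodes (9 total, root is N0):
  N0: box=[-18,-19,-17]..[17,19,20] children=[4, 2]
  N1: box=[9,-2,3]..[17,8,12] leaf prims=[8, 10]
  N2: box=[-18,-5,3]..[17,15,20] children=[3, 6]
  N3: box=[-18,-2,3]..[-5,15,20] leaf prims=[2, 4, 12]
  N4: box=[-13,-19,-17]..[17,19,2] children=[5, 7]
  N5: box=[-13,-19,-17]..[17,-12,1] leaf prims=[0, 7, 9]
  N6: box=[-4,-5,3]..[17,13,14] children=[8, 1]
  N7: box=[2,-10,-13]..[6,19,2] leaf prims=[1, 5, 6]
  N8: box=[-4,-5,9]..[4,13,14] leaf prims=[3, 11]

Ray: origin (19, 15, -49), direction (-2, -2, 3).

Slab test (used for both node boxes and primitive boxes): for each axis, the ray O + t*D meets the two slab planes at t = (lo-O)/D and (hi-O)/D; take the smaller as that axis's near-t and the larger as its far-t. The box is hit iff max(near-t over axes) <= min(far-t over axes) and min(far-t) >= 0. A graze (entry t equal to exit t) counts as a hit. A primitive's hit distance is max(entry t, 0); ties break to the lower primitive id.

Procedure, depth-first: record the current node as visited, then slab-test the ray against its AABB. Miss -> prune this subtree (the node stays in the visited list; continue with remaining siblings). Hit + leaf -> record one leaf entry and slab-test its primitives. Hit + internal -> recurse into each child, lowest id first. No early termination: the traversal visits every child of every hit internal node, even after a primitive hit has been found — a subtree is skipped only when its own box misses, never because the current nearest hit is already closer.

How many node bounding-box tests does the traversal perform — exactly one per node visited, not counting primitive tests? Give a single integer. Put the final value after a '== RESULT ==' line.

Trace the traversal:
N0 x:[1,37/2] y:[-2,17] z:[32/3,23] -> hit [32/3,17], descend [2, 4]
  N2 x:[1,37/2] y:[0,10] z:[52/3,23] -> miss, prune
  N4 x:[1,16] y:[-2,17] z:[32/3,17] -> hit [32/3,16], descend [5, 7]
    N5 x:[1,16] y:[27/2,17] z:[32/3,50/3] -> hit [27/2,16] leaf, test {P0@t=15, P7(miss), P9@t=27/2}
    N7 x:[13/2,17/2] y:[-2,25/2] z:[12,17] -> miss, prune

Summary -> nodes [0, 2, 4, 5, 7]; box-tests=5; leaf-entries=1; first=P9

== RESULT ==
5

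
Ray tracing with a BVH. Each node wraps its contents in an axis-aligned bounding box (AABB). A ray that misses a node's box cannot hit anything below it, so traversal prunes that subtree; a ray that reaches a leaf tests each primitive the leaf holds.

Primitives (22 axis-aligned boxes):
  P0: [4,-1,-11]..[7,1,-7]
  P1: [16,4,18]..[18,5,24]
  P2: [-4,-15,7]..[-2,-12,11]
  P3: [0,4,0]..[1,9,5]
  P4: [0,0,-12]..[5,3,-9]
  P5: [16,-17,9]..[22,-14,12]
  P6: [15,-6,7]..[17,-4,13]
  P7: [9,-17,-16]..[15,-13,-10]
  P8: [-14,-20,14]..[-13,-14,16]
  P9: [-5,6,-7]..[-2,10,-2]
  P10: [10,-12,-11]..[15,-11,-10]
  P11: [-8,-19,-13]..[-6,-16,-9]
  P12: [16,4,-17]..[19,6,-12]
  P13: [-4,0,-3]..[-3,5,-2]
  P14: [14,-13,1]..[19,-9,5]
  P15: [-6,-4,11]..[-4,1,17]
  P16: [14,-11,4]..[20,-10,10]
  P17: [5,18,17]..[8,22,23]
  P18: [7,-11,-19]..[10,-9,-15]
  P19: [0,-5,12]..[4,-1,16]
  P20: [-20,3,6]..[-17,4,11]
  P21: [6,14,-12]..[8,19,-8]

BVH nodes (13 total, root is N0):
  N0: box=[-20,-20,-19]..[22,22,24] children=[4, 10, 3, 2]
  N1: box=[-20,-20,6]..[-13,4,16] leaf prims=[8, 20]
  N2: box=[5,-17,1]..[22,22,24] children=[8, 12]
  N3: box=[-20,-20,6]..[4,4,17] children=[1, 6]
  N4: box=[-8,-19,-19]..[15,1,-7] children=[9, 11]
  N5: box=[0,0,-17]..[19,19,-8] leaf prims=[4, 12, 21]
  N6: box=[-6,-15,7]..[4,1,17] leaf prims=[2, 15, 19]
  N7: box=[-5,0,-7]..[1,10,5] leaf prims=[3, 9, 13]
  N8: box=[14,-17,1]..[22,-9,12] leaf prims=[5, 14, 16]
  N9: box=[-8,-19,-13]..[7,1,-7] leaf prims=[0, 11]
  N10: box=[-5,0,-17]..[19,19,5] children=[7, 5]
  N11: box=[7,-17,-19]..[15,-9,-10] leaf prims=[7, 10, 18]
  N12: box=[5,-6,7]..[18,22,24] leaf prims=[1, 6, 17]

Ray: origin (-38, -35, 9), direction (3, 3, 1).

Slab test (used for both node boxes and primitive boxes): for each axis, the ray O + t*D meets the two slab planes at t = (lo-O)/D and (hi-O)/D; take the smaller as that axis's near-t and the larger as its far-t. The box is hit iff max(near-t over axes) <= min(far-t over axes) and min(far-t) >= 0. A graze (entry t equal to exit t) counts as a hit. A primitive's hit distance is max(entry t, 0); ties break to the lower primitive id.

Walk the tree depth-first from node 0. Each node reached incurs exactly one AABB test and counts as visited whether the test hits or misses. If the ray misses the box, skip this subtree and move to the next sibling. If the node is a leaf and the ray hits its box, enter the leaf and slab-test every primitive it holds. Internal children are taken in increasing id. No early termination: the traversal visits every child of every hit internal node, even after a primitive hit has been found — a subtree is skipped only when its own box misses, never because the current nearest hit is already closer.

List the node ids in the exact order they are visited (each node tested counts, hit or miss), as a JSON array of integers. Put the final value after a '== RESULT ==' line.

Trace the traversal:
N0 x:[6,20] y:[5,19] z:[-28,15] -> hit [6,15], descend [2, 3, 4, 10]
  N2 x:[43/3,20] y:[6,19] z:[-8,15] -> hit [43/3,15], descend [8, 12]
    N8 x:[52/3,20] y:[6,26/3] z:[-8,3] -> miss, prune
    N12 x:[43/3,56/3] y:[29/3,19] z:[-2,15] -> hit [43/3,15] leaf, test {P1(miss), P6(miss), P17(miss)}
  N3 x:[6,14] y:[5,13] z:[-3,8] -> hit [6,8], descend [1, 6]
    N1 x:[6,25/3] y:[5,13] z:[-3,7] -> hit [6,7] leaf, test {P8(miss), P20(miss)}
    N6 x:[32/3,14] y:[20/3,12] z:[-2,8] -> miss, prune
  N4 x:[10,53/3] y:[16/3,12] z:[-28,-16] -> miss, prune
  N10 x:[11,19] y:[35/3,18] z:[-26,-4] -> miss, prune

order=[0, 2, 8, 12, 3, 1, 6, 4, 10]  |boxes|=9  |leaves|=2  hit=miss

== RESULT ==
[0, 2, 8, 12, 3, 1, 6, 4, 10]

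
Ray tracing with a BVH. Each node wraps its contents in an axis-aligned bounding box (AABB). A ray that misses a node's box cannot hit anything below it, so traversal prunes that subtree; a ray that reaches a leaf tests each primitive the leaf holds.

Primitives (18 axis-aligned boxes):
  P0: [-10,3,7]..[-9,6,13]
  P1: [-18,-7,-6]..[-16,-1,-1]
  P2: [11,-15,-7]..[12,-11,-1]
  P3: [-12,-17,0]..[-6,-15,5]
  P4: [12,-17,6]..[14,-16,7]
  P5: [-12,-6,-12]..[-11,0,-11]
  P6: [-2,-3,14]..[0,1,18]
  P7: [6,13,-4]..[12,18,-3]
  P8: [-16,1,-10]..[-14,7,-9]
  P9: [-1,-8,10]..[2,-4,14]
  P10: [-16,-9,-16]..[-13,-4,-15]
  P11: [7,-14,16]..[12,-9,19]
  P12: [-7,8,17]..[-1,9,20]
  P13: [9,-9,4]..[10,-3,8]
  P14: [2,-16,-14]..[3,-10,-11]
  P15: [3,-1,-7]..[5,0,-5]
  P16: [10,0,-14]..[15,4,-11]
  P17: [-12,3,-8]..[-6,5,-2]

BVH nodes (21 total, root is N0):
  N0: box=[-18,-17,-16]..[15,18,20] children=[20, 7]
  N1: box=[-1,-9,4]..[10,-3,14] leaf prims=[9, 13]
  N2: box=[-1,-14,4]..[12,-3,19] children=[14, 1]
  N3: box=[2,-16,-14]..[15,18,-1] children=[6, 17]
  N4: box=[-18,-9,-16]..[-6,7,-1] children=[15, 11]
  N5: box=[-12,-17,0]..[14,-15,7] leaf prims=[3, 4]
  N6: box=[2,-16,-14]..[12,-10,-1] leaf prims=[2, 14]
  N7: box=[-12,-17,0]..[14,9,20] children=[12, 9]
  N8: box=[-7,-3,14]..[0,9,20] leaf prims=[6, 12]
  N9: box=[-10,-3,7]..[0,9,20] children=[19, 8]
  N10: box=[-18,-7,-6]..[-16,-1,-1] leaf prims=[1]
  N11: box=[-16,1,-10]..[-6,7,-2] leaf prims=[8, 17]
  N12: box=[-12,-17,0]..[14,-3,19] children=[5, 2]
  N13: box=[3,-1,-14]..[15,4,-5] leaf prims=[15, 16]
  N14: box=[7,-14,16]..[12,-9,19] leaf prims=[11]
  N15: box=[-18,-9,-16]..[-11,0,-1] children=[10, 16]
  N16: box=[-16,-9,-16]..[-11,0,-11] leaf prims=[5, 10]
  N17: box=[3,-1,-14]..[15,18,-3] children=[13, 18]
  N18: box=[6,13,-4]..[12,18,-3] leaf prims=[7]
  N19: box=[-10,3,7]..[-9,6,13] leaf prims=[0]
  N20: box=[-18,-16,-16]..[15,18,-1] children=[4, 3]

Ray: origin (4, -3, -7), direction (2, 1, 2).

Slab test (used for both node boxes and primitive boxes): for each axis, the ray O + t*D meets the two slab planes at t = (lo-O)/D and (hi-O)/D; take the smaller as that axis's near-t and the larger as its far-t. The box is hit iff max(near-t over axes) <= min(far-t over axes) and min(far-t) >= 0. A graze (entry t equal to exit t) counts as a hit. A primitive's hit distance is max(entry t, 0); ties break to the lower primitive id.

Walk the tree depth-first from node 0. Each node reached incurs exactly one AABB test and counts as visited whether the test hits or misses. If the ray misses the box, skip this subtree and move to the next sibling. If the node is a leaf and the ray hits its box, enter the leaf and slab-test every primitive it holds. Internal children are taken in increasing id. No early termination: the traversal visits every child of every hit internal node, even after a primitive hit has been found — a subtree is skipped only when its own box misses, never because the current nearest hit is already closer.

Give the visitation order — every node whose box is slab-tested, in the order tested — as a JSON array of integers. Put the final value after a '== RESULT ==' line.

Traverse from the root:
N0 x:[-11,11/2] y:[-14,21] z:[-9/2,27/2] -> hit [-9/2,11/2], descend [7, 20]
  N7 x:[-8,5] y:[-14,12] z:[7/2,27/2] -> hit [7/2,5], descend [9, 12]
    N9 x:[-7,-2] y:[0,12] z:[7,27/2] -> miss, prune
    N12 x:[-8,5] y:[-14,0] z:[7/2,13] -> miss, prune
  N20 x:[-11,11/2] y:[-13,21] z:[-9/2,3] -> hit [-9/2,3], descend [3, 4]
    N3 x:[-1,11/2] y:[-13,21] z:[-7/2,3] -> hit [-1,3], descend [6, 17]
      N6 x:[-1,4] y:[-13,-7] z:[-7/2,3] -> miss, prune
      N17 x:[-1/2,11/2] y:[2,21] z:[-7/2,2] -> hit [2,2], descend [13, 18]
        N13 x:[-1/2,11/2] y:[2,7] z:[-7/2,1] -> miss, prune
        N18 x:[1,4] y:[16,21] z:[3/2,2] -> miss, prune
    N4 x:[-11,-5] y:[-6,10] z:[-9/2,3] -> miss, prune

Summary -> nodes [0, 7, 9, 12, 20, 3, 6, 17, 13, 18, 4]; box-tests=11; leaf-entries=0; first=miss

== RESULT ==
[0, 7, 9, 12, 20, 3, 6, 17, 13, 18, 4]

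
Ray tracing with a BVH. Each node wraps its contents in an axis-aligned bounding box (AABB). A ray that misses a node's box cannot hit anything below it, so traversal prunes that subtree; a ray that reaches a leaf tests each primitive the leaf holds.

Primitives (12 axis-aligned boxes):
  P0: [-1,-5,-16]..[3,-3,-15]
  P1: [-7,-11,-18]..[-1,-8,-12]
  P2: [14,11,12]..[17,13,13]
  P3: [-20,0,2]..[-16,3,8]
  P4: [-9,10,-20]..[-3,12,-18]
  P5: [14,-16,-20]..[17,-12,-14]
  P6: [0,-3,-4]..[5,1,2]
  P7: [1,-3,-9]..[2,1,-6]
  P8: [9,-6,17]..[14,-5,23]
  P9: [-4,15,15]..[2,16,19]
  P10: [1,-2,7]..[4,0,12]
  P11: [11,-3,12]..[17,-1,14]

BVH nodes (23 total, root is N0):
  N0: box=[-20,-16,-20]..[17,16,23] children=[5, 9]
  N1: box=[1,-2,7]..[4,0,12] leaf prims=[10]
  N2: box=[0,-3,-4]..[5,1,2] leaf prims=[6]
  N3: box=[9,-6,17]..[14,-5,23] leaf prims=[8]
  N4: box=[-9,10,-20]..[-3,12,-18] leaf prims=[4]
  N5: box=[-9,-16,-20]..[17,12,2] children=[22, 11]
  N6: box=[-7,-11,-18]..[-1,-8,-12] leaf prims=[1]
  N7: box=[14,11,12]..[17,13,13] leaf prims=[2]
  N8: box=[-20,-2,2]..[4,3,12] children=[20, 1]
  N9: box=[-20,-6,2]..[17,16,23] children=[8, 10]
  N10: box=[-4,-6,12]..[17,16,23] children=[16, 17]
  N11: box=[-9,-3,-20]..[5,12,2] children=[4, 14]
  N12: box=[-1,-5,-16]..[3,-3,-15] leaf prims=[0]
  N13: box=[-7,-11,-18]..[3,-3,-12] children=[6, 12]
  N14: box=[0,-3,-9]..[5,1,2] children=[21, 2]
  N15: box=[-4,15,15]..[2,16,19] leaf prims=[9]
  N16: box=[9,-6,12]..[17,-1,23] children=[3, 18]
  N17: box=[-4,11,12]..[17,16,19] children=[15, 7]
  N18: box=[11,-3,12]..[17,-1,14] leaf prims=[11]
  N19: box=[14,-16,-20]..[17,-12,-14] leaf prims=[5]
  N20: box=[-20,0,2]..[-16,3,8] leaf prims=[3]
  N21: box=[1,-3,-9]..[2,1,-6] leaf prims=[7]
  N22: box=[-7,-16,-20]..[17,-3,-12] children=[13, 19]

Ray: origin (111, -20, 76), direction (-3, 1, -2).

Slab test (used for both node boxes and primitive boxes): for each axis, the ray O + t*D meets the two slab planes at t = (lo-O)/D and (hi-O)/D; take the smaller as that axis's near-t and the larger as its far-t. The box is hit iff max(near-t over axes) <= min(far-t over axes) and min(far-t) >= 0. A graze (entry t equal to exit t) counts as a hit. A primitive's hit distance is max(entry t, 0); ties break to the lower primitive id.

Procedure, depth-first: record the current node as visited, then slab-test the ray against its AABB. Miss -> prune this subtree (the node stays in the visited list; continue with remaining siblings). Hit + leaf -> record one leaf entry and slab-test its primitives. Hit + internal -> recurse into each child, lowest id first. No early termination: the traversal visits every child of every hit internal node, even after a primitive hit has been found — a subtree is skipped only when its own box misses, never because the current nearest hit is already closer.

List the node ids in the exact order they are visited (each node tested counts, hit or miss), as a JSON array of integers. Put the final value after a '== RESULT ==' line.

Walk:
N0 x:[94/3,131/3] y:[4,36] z:[53/2,48] -> hit [94/3,36], descend [5, 9]
  N5 x:[94/3,40] y:[4,32] z:[37,48] -> miss, prune
  N9 x:[94/3,131/3] y:[14,36] z:[53/2,37] -> hit [94/3,36], descend [8, 10]
    N8 x:[107/3,131/3] y:[18,23] z:[32,37] -> miss, prune
    N10 x:[94/3,115/3] y:[14,36] z:[53/2,32] -> hit [94/3,32], descend [16, 17]
      N16 x:[94/3,34] y:[14,19] z:[53/2,32] -> miss, prune
      N17 x:[94/3,115/3] y:[31,36] z:[57/2,32] -> hit [94/3,32], descend [7, 15]
        N7 x:[94/3,97/3] y:[31,33] z:[63/2,32] -> hit [63/2,32] leaf, test {P2@t=63/2}
        N15 x:[109/3,115/3] y:[35,36] z:[57/2,61/2] -> miss, prune

Summary -> nodes [0, 5, 9, 8, 10, 16, 17, 7, 15]; box-tests=9; leaf-entries=1; first=P2

== RESULT ==
[0, 5, 9, 8, 10, 16, 17, 7, 15]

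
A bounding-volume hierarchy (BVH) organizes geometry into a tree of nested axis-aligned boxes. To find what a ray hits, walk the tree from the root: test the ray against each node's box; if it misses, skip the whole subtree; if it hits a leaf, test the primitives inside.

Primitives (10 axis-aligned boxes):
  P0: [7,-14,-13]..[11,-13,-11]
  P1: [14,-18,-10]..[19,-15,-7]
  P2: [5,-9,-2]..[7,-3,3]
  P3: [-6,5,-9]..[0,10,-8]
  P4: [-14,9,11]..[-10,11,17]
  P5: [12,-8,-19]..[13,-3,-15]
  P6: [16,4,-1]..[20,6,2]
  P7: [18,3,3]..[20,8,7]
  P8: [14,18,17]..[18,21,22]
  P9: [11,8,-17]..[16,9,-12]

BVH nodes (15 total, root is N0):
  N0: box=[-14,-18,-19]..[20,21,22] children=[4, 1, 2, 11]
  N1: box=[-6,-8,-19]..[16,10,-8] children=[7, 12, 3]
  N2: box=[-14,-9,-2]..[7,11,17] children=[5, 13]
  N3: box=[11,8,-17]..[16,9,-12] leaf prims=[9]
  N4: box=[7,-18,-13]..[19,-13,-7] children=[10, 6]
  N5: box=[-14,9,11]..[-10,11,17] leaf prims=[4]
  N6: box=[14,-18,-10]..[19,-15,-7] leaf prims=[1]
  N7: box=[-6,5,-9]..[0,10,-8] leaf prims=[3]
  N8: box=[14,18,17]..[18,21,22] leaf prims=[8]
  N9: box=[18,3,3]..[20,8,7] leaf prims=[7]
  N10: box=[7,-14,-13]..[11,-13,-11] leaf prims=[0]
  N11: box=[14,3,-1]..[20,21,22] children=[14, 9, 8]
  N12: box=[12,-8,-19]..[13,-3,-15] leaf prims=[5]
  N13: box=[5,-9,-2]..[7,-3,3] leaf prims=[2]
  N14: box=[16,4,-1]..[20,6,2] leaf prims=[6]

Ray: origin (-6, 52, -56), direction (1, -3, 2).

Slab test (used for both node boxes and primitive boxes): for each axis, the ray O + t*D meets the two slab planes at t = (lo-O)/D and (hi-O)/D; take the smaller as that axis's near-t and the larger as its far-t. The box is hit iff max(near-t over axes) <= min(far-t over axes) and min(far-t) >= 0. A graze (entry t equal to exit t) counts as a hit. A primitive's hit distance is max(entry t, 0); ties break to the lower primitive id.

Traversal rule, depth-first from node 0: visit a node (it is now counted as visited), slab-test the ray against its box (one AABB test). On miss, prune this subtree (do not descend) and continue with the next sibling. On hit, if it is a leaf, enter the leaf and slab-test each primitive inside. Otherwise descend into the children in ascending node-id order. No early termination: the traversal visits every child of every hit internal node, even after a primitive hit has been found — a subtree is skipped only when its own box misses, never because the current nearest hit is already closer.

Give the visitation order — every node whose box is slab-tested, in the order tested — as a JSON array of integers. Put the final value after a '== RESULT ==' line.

Traverse from the root:
N0 x:[-8,26] y:[31/3,70/3] z:[37/2,39] -> hit [37/2,70/3], descend [1, 2, 4, 11]
  N1 x:[0,22] y:[14,20] z:[37/2,24] -> hit [37/2,20], descend [3, 7, 12]
    N3 x:[17,22] y:[43/3,44/3] z:[39/2,22] -> miss, prune
    N7 x:[0,6] y:[14,47/3] z:[47/2,24] -> miss, prune
    N12 x:[18,19] y:[55/3,20] z:[37/2,41/2] -> hit [37/2,19] leaf, test {P5@t=37/2}
  N2 x:[-8,13] y:[41/3,61/3] z:[27,73/2] -> miss, prune
  N4 x:[13,25] y:[65/3,70/3] z:[43/2,49/2] -> hit [65/3,70/3], descend [6, 10]
    N6 x:[20,25] y:[67/3,70/3] z:[23,49/2] -> hit [23,70/3] leaf, test {P1@t=23}
    N10 x:[13,17] y:[65/3,22] z:[43/2,45/2] -> miss, prune
  N11 x:[20,26] y:[31/3,49/3] z:[55/2,39] -> miss, prune

order=[0, 1, 3, 7, 12, 2, 4, 6, 10, 11]  |boxes|=10  |leaves|=2  hit=P5

== RESULT ==
[0, 1, 3, 7, 12, 2, 4, 6, 10, 11]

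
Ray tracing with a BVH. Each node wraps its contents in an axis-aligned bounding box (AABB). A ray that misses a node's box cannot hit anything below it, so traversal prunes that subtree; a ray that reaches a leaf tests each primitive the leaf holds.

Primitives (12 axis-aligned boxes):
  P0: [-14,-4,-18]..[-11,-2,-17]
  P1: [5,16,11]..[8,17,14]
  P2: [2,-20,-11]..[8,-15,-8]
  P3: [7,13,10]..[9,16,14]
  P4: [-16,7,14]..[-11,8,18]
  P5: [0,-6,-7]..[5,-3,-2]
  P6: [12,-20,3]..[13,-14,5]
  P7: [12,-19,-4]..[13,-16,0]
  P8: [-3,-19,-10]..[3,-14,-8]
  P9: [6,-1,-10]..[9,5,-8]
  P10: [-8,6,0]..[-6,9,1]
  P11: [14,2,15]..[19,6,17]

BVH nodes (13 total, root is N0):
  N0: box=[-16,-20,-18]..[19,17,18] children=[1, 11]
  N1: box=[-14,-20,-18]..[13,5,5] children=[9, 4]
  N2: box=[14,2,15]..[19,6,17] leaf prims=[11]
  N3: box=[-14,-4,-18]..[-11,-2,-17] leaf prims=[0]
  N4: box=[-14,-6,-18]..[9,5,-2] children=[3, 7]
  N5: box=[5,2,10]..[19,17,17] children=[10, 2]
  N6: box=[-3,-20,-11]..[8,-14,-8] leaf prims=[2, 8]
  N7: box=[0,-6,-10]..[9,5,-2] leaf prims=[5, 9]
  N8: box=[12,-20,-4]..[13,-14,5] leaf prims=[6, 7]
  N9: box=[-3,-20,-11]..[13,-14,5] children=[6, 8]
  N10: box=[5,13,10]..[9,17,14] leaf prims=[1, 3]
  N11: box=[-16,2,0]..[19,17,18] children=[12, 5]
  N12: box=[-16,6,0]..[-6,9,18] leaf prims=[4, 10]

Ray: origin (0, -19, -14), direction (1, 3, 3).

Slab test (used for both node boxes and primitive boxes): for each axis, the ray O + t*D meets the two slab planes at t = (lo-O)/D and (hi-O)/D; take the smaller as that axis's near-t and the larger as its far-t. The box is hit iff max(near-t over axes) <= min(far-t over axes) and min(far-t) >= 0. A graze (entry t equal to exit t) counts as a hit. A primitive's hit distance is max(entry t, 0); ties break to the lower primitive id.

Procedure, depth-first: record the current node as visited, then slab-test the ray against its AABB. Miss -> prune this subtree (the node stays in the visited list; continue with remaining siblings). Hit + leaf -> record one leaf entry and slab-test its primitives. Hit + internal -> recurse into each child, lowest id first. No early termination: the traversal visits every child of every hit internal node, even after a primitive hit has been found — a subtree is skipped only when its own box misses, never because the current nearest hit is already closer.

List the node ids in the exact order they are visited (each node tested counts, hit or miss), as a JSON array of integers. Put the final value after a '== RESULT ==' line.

Trace the traversal:
N0 x:[-16,19] y:[-1/3,12] z:[-4/3,32/3] -> hit [-1/3,32/3], descend [1, 11]
  N1 x:[-14,13] y:[-1/3,8] z:[-4/3,19/3] -> hit [-1/3,19/3], descend [4, 9]
    N4 x:[-14,9] y:[13/3,8] z:[-4/3,4] -> miss, prune
    N9 x:[-3,13] y:[-1/3,5/3] z:[1,19/3] -> hit [1,5/3], descend [6, 8]
      N6 x:[-3,8] y:[-1/3,5/3] z:[1,2] -> hit [1,5/3] leaf, test {P2(miss), P8@t=4/3}
      N8 x:[12,13] y:[-1/3,5/3] z:[10/3,19/3] -> miss, prune
  N11 x:[-16,19] y:[7,12] z:[14/3,32/3] -> hit [7,32/3], descend [5, 12]
    N5 x:[5,19] y:[7,12] z:[8,31/3] -> hit [8,31/3], descend [2, 10]
      N2 x:[14,19] y:[7,25/3] z:[29/3,31/3] -> miss, prune
      N10 x:[5,9] y:[32/3,12] z:[8,28/3] -> miss, prune
    N12 x:[-16,-6] y:[25/3,28/3] z:[14/3,32/3] -> miss, prune

order=[0, 1, 4, 9, 6, 8, 11, 5, 2, 10, 12]  |boxes|=11  |leaves|=1  hit=P8

== RESULT ==
[0, 1, 4, 9, 6, 8, 11, 5, 2, 10, 12]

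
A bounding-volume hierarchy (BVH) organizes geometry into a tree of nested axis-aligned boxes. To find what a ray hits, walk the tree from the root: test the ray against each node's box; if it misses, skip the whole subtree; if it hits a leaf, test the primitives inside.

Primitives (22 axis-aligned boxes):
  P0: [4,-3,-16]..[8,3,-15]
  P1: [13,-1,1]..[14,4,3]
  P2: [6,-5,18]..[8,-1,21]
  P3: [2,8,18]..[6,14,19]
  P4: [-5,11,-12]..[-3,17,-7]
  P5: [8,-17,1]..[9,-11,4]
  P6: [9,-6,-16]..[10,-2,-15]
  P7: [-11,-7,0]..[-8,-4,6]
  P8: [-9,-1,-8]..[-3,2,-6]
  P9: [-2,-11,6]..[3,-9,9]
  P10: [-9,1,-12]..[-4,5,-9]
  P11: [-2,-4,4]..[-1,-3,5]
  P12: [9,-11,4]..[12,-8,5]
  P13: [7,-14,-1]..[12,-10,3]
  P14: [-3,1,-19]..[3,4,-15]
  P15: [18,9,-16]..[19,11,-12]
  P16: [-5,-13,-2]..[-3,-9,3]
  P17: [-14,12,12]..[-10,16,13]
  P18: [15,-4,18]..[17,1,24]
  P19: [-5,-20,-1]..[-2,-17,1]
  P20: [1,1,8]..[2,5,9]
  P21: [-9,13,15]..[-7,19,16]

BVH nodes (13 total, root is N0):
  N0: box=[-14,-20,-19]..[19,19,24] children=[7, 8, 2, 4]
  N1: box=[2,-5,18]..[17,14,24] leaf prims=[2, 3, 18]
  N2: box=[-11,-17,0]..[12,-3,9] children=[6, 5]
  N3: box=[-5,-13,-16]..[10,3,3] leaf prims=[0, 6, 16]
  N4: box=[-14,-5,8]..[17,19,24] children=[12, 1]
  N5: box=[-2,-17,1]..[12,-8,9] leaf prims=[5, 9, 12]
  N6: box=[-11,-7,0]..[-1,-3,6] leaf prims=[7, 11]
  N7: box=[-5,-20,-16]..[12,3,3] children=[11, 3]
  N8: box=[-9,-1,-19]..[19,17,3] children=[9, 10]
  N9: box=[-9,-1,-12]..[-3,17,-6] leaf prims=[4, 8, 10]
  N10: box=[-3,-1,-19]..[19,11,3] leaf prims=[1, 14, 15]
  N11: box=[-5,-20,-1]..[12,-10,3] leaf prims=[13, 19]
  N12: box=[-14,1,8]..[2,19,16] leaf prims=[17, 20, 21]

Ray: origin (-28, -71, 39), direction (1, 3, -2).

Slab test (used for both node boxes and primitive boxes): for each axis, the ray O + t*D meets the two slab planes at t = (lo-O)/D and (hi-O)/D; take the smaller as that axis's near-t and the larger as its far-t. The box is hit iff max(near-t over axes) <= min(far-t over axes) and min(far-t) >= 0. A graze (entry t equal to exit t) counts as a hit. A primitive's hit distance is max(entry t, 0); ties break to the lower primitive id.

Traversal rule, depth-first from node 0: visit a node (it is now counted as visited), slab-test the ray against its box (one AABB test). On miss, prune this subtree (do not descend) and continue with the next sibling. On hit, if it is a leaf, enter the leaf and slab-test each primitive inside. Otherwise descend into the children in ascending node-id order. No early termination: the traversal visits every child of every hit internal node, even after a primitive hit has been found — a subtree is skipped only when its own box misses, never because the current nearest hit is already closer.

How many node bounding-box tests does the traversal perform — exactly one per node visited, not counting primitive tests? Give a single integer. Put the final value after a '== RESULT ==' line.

Walk:
N0 x:[14,47] y:[17,30] z:[15/2,29] -> hit [17,29], descend [2, 4, 7, 8]
  N2 x:[17,40] y:[18,68/3] z:[15,39/2] -> hit [18,39/2], descend [5, 6]
    N5 x:[26,40] y:[18,21] z:[15,19] -> miss, prune
    N6 x:[17,27] y:[64/3,68/3] z:[33/2,39/2] -> miss, prune
  N4 x:[14,45] y:[22,30] z:[15/2,31/2] -> miss, prune
  N7 x:[23,40] y:[17,74/3] z:[18,55/2] -> hit [23,74/3], descend [3, 11]
    N3 x:[23,38] y:[58/3,74/3] z:[18,55/2] -> hit [23,74/3] leaf, test {P0(miss), P6(miss), P16(miss)}
    N11 x:[23,40] y:[17,61/3] z:[18,20] -> miss, prune
  N8 x:[19,47] y:[70/3,88/3] z:[18,29] -> hit [70/3,29], descend [9, 10]
    N9 x:[19,25] y:[70/3,88/3] z:[45/2,51/2] -> hit [70/3,25] leaf, test {P4(miss), P8@t=70/3, P10@t=24}
    N10 x:[25,47] y:[70/3,82/3] z:[18,29] -> hit [25,82/3] leaf, test {P1(miss), P14(miss), P15(miss)}

11 AABB tests over nodes [0, 2, 5, 6, 4, 7, 3, 11, 8, 9, 10]; 3 leaves entered; closest P8.

== RESULT ==
11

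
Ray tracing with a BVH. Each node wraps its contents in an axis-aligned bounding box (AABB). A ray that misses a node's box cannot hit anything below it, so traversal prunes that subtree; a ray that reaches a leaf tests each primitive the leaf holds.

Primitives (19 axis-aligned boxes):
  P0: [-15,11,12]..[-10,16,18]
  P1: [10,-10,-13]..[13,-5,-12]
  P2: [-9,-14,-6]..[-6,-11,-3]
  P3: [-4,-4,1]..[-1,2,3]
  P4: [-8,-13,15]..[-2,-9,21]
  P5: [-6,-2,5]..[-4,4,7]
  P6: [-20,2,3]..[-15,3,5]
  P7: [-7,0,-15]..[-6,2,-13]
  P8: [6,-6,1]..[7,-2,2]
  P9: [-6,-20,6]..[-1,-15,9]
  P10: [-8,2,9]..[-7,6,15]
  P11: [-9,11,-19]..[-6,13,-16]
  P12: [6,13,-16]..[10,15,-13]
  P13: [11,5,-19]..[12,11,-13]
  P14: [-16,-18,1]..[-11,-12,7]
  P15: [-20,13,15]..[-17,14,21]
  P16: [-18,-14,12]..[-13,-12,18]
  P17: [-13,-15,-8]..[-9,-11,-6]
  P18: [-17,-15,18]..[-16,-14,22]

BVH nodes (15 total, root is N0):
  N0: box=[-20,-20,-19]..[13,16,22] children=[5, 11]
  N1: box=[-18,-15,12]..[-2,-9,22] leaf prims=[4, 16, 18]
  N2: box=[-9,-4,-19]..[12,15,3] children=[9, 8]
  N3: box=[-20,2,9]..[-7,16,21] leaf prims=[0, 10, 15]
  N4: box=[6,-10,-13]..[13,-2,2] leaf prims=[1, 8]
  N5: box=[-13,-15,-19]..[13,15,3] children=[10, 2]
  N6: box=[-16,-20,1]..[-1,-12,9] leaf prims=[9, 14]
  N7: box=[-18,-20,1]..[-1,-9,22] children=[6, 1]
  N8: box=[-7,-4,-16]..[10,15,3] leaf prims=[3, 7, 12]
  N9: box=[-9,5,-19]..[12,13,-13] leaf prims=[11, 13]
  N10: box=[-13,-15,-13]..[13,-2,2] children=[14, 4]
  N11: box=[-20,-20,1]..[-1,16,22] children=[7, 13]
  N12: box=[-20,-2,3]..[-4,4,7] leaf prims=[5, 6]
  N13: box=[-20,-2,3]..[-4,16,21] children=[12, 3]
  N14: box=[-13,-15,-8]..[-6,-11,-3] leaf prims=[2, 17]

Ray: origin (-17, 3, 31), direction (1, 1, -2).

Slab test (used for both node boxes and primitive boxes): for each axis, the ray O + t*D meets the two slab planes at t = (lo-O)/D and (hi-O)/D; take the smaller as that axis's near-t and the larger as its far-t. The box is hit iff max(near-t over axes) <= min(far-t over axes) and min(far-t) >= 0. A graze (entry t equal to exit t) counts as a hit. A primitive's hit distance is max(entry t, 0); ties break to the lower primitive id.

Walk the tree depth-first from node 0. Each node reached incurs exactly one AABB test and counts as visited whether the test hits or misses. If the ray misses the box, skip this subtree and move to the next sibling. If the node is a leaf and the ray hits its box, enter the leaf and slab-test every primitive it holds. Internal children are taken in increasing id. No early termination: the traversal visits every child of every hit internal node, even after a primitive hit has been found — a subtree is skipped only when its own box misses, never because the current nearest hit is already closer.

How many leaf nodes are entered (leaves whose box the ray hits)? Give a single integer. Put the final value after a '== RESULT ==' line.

Walk:
N0 x:[-3,30] y:[-23,13] z:[9/2,25] -> hit [9/2,13], descend [5, 11]
  N5 x:[4,30] y:[-18,12] z:[14,25] -> miss, prune
  N11 x:[-3,16] y:[-23,13] z:[9/2,15] -> hit [9/2,13], descend [7, 13]
    N7 x:[-1,16] y:[-23,-12] z:[9/2,15] -> miss, prune
    N13 x:[-3,13] y:[-5,13] z:[5,14] -> hit [5,13], descend [3, 12]
      N3 x:[-3,10] y:[-1,13] z:[5,11] -> hit [5,10] leaf, test {P0(miss), P10(miss), P15(miss)}
      N12 x:[-3,13] y:[-5,1] z:[12,14] -> miss, prune

7 AABB tests over nodes [0, 5, 11, 7, 13, 3, 12]; 1 leaf entered; closest miss.

== RESULT ==
1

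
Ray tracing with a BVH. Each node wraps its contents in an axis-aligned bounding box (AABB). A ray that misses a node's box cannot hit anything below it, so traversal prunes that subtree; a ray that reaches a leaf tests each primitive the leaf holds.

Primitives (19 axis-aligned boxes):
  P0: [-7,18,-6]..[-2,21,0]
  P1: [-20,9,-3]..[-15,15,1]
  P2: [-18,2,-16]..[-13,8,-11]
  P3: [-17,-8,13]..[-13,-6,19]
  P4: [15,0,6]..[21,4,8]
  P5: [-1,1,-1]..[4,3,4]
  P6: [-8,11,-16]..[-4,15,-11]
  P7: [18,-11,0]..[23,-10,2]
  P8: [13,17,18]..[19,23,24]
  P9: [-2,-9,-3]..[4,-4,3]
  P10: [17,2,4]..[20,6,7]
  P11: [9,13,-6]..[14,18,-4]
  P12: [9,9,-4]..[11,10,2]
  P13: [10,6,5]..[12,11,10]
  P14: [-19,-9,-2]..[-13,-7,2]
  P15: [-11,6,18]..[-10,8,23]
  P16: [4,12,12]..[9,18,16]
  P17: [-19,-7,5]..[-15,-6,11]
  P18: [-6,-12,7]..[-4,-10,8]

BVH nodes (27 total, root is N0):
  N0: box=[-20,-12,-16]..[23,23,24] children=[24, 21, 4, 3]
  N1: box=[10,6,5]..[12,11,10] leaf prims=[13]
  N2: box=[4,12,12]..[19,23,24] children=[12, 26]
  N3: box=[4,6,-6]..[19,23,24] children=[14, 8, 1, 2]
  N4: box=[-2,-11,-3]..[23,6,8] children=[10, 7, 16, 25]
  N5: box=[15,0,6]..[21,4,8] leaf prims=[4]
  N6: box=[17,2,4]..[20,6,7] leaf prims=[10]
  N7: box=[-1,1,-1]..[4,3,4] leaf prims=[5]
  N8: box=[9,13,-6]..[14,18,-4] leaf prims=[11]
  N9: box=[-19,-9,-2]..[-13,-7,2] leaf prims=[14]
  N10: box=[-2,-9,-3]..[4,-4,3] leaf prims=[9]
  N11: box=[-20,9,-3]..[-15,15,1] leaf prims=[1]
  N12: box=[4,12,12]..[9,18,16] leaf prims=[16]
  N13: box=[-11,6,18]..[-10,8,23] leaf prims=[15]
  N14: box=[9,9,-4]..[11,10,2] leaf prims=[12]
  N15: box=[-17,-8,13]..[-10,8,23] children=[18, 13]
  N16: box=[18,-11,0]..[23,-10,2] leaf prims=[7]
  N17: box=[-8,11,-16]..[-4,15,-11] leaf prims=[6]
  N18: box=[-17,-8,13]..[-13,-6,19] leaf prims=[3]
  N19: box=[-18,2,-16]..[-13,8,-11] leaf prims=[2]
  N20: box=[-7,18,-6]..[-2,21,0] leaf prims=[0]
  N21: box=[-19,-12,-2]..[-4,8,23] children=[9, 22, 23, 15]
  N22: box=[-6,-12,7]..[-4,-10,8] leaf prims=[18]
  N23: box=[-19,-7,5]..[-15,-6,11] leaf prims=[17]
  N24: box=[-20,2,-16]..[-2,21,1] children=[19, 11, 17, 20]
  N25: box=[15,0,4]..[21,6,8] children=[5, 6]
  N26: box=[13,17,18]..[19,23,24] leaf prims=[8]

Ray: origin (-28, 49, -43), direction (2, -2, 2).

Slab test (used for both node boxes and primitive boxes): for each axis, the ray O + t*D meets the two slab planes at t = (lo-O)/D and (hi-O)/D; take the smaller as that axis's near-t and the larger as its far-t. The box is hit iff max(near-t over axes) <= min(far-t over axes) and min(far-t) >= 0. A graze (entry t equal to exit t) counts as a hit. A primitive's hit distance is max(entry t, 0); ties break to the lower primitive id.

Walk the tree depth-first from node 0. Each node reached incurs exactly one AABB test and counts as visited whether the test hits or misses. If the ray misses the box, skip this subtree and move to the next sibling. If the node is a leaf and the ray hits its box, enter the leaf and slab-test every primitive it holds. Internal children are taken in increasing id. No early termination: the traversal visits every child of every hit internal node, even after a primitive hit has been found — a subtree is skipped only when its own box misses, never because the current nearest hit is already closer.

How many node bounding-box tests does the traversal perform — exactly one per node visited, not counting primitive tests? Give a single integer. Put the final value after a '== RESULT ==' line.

Traverse from the root:
N0 x:[4,51/2] y:[13,61/2] z:[27/2,67/2] -> hit [27/2,51/2], descend [3, 4, 21, 24]
  N3 x:[16,47/2] y:[13,43/2] z:[37/2,67/2] -> hit [37/2,43/2], descend [1, 2, 8, 14]
    N1 x:[19,20] y:[19,43/2] z:[24,53/2] -> miss, prune
    N2 x:[16,47/2] y:[13,37/2] z:[55/2,67/2] -> miss, prune
    N8 x:[37/2,21] y:[31/2,18] z:[37/2,39/2] -> miss, prune
    N14 x:[37/2,39/2] y:[39/2,20] z:[39/2,45/2] -> hit [39/2,39/2] leaf, test {P12@t=39/2}
  N4 x:[13,51/2] y:[43/2,30] z:[20,51/2] -> hit [43/2,51/2], descend [7, 10, 16, 25]
    N7 x:[27/2,16] y:[23,24] z:[21,47/2] -> miss, prune
    N10 x:[13,16] y:[53/2,29] z:[20,23] -> miss, prune
    N16 x:[23,51/2] y:[59/2,30] z:[43/2,45/2] -> miss, prune
    N25 x:[43/2,49/2] y:[43/2,49/2] z:[47/2,51/2] -> hit [47/2,49/2], descend [5, 6]
      N5 x:[43/2,49/2] y:[45/2,49/2] z:[49/2,51/2] -> hit [49/2,49/2] leaf, test {P4@t=49/2}
      N6 x:[45/2,24] y:[43/2,47/2] z:[47/2,25] -> hit [47/2,47/2] leaf, test {P10@t=47/2}
  N21 x:[9/2,12] y:[41/2,61/2] z:[41/2,33] -> miss, prune
  N24 x:[4,13] y:[14,47/2] z:[27/2,22] -> miss, prune

order=[0, 3, 1, 2, 8, 14, 4, 7, 10, 16, 25, 5, 6, 21, 24]  |boxes|=15  |leaves|=3  hit=P12

== RESULT ==
15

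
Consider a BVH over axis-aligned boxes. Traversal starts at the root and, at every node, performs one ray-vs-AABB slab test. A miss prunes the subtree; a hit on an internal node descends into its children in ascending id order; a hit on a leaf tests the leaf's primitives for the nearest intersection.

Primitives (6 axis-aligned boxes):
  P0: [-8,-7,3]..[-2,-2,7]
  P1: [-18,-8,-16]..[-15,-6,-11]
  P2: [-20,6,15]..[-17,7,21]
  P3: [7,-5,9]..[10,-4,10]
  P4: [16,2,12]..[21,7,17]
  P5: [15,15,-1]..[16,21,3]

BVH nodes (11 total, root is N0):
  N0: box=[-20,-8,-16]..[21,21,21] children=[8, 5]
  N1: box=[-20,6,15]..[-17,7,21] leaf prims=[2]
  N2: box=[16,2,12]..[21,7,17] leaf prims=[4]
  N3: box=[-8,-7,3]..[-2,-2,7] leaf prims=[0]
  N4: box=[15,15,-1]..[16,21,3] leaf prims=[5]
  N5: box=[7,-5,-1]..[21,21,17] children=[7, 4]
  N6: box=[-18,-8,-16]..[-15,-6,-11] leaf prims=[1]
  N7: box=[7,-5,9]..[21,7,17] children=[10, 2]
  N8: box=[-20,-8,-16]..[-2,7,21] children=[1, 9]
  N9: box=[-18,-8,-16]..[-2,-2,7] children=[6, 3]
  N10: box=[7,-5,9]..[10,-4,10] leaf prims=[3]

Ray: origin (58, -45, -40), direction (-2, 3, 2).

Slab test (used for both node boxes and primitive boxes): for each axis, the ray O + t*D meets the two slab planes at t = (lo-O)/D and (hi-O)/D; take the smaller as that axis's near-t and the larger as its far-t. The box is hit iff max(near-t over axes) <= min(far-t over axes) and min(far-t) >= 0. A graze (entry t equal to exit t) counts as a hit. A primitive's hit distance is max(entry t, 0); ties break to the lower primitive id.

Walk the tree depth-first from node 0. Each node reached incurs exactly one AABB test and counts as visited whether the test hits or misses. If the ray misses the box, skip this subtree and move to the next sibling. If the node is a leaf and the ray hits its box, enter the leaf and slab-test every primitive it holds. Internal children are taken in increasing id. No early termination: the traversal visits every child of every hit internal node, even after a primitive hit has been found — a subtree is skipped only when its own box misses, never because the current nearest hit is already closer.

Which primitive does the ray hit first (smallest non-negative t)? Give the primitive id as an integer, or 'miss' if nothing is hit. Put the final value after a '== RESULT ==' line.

Walk:
N0 x:[37/2,39] y:[37/3,22] z:[12,61/2] -> hit [37/2,22], descend [5, 8]
  N5 x:[37/2,51/2] y:[40/3,22] z:[39/2,57/2] -> hit [39/2,22], descend [4, 7]
    N4 x:[21,43/2] y:[20,22] z:[39/2,43/2] -> hit [21,43/2] leaf, test {P5@t=21}
    N7 x:[37/2,51/2] y:[40/3,52/3] z:[49/2,57/2] -> miss, prune
  N8 x:[30,39] y:[37/3,52/3] z:[12,61/2] -> miss, prune

Summary -> nodes [0, 5, 4, 7, 8]; box-tests=5; leaf-entries=1; first=P5

== RESULT ==
5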